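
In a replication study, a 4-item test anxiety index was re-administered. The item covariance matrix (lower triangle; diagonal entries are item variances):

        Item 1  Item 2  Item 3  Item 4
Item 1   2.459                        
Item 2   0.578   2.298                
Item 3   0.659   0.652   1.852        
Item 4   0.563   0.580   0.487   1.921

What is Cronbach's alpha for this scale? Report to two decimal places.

Cronbach's alpha = 0.60

Σσ²ᵢ = 2.459 + 2.298 + 1.852 + 1.921 = 8.530
Sum of the distinct covariances = 3.519
σ²_total = 8.530 + 2 × 3.519 = 15.568
α = (k/(k−1))·(1 − Σσ²ᵢ/σ²_total) = (4/3)·(1 − 8.530/15.568) = 0.60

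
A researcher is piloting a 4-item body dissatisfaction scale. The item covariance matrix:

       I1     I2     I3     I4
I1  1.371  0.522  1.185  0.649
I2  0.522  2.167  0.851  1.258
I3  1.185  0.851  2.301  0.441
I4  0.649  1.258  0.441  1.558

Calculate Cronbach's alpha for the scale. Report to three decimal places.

α = 0.760

Σσᵢ² = 1.371 + 2.167 + 2.301 + 1.558 = 7.397
Sum of the distinct covariances = 4.906
σ²_T = 7.397 + 2 × 4.906 = 17.209
α = (k/(k−1))·(1 − Σσᵢ²/σ²_T) = (4/3)·(1 − 7.397/17.209) = 0.760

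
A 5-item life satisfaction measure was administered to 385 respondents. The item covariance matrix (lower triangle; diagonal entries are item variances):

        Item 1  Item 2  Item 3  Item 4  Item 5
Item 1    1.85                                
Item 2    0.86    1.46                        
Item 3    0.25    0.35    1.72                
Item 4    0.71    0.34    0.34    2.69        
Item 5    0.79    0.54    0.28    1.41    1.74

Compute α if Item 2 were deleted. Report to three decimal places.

Remaining items: Item 1, Item 3, Item 4, Item 5 (k = 4).
ΣVar(i) = 1.85 + 1.72 + 2.69 + 1.74 = 8.00
σ²_total = 8.00 + 2 × 3.78 = 15.56
α (item deleted) = (4/3)·(1 − 8.00/15.56) = 0.648

α = 0.648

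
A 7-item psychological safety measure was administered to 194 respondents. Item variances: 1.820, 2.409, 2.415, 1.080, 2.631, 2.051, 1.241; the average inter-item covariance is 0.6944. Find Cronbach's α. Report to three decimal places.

Cronbach's α = 0.795

Σσᵢ² = 1.820 + 2.409 + 2.415 + 1.080 + 2.631 + 2.051 + 1.241 = 13.647
Sum of the 21 distinct covariances = 21 × 0.6944 = 14.5824
Var(T) = Σσᵢ² + 2·Σcov = 13.647 + 2 × 14.5824 = 42.8118
α = (7/6)·(1 − 13.647/42.8118) = 0.795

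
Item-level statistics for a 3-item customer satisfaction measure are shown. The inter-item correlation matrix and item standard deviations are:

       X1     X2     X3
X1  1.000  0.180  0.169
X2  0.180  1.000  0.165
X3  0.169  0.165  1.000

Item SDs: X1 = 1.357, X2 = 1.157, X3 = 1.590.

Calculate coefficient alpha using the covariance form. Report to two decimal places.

Σσ²ᵢ = 1.357² + 1.157² + 1.590² = 5.7082
Covariances σ_ij = r_ij · s_i · s_j:
  σ(X1,X2) = 0.180 × 1.357 × 1.157 = 0.2826
  σ(X1,X3) = 0.169 × 1.357 × 1.590 = 0.3646
  σ(X2,X3) = 0.165 × 1.157 × 1.590 = 0.3035
σ²_T = Σσ²ᵢ + 2·Σσ_ij = 5.7082 + 2 × 0.9507 = 7.6096
α = (3/2)·(1 − 5.7082/7.6096) = 0.37

coefficient alpha = 0.37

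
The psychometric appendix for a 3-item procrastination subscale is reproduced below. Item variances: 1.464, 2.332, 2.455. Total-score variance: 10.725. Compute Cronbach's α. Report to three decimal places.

α = 0.626

ΣVar(i) = 1.464 + 2.332 + 2.455 = 6.251
α = (k/(k−1))·(1 − ΣVar(i)/σ²_total) = (3/2)·(1 − 6.251/10.725) = 0.626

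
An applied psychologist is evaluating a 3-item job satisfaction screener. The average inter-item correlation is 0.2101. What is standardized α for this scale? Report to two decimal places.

standardized α = 0.44

Standardized α = k·r̄ / (1 + (k−1)·r̄) = 3 × 0.2101 / (1 + 2 × 0.2101)
  = 0.6303 / 1.4202 = 0.44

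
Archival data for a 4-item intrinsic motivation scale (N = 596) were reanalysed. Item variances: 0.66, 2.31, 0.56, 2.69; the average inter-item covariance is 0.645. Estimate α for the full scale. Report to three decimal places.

Σσᵢ² = 0.66 + 2.31 + 0.56 + 2.69 = 6.22
Sum of the 6 distinct covariances = 6 × 0.645 = 3.870
total variance = Σσᵢ² + 2·Σcov = 6.22 + 2 × 3.870 = 13.960
α = (4/3)·(1 − 6.22/13.960) = 0.739

α = 0.739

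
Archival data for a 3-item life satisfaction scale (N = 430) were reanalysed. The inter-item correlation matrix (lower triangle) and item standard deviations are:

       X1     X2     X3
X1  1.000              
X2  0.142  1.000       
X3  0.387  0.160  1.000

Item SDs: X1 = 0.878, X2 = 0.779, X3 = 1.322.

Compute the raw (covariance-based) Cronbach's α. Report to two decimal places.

Cronbach's α = 0.47

Σσ²ᵢ = 0.878² + 0.779² + 1.322² = 3.1254
Covariances σ_ij = r_ij · s_i · s_j:
  σ(X1,X2) = 0.142 × 0.878 × 0.779 = 0.0971
  σ(X1,X3) = 0.387 × 0.878 × 1.322 = 0.4492
  σ(X2,X3) = 0.160 × 0.779 × 1.322 = 0.1648
σ²_T = Σσ²ᵢ + 2·Σσ_ij = 3.1254 + 2 × 0.7111 = 4.5476
α = (3/2)·(1 − 3.1254/4.5476) = 0.47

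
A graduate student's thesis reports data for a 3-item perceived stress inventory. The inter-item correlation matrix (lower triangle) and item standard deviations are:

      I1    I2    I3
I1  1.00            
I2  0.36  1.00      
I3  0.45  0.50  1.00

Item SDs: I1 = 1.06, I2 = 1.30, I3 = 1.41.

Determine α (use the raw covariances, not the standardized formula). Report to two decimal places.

α = 0.70

Σσ²ᵢ = 1.06² + 1.30² + 1.41² = 4.8017
Covariances σ_ij = r_ij · s_i · s_j:
  σ(I1,I2) = 0.36 × 1.06 × 1.30 = 0.4961
  σ(I1,I3) = 0.45 × 1.06 × 1.41 = 0.6726
  σ(I2,I3) = 0.50 × 1.30 × 1.41 = 0.9165
σ²_T = Σσ²ᵢ + 2·Σσ_ij = 4.8017 + 2 × 2.0852 = 8.9721
α = (3/2)·(1 − 4.8017/8.9721) = 0.70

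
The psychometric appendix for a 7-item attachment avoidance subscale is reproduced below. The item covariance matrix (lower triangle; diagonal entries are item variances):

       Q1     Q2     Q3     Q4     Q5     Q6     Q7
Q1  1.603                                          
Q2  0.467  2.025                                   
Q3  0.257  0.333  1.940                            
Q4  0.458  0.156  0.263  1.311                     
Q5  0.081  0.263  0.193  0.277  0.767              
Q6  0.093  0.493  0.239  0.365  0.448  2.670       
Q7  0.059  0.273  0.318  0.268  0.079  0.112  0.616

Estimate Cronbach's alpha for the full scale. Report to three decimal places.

ΣVar(i) = 1.603 + 2.025 + 1.940 + 1.311 + 0.767 + 2.670 + 0.616 = 10.932
Σ_{i<j} σ_ij = 5.495
σ²_T = 10.932 + 2 × 5.495 = 21.922
α = (k/(k−1))·(1 − ΣVar(i)/σ²_T) = (7/6)·(1 − 10.932/21.922) = 0.585

Cronbach's alpha = 0.585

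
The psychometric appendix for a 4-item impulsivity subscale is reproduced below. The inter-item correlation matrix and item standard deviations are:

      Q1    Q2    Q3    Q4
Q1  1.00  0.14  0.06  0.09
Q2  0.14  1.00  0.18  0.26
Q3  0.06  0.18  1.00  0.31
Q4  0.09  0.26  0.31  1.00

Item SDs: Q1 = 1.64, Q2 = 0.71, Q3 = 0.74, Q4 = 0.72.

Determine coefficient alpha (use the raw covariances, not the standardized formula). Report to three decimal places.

Σσ²ᵢ = 1.64² + 0.71² + 0.74² + 0.72² = 4.2597
Covariances σ_ij = r_ij · s_i · s_j:
  σ(Q1,Q2) = 0.14 × 1.64 × 0.71 = 0.1630
  σ(Q1,Q3) = 0.06 × 1.64 × 0.74 = 0.0728
  σ(Q1,Q4) = 0.09 × 1.64 × 0.72 = 0.1063
  σ(Q2,Q3) = 0.18 × 0.71 × 0.74 = 0.0946
  σ(Q2,Q4) = 0.26 × 0.71 × 0.72 = 0.1329
  σ(Q3,Q4) = 0.31 × 0.74 × 0.72 = 0.1652
σ²_T = Σσ²ᵢ + 2·Σσ_ij = 4.2597 + 2 × 0.7348 = 5.7293
α = (4/3)·(1 − 4.2597/5.7293) = 0.342

α = 0.342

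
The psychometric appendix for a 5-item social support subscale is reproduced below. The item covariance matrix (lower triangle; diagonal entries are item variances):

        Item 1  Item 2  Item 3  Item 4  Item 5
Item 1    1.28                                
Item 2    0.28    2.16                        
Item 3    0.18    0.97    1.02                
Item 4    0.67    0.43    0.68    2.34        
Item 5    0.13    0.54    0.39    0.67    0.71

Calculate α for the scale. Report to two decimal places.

α = 0.71

ΣVar(i) = 1.28 + 2.16 + 1.02 + 2.34 + 0.71 = 7.51
Sum of off-diagonal covariances = 4.94
σ²_total = 7.51 + 2 × 4.94 = 17.39
α = (k/(k−1))·(1 − ΣVar(i)/σ²_total) = (5/4)·(1 − 7.51/17.39) = 0.71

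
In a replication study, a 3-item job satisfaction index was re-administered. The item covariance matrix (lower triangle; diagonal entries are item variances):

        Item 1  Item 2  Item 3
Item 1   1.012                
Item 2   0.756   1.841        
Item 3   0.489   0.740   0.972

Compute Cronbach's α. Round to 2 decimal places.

ΣVar(i) = 1.012 + 1.841 + 0.972 = 3.825
Sum of off-diagonal covariances = 1.985
σ²_total = 3.825 + 2 × 1.985 = 7.795
α = (k/(k−1))·(1 − ΣVar(i)/σ²_total) = (3/2)·(1 − 3.825/7.795) = 0.76

Cronbach's α = 0.76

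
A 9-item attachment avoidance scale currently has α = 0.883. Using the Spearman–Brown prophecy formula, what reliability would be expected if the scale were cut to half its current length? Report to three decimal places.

predicted reliability = 0.791

Length factor m = 1/2
α' = m·α / (1 − (1−m)·α)
   = 1/2 × 0.883 / (1 − (1 − 1/2) × 0.883)
   = 0.4415 / 0.5585 = 0.791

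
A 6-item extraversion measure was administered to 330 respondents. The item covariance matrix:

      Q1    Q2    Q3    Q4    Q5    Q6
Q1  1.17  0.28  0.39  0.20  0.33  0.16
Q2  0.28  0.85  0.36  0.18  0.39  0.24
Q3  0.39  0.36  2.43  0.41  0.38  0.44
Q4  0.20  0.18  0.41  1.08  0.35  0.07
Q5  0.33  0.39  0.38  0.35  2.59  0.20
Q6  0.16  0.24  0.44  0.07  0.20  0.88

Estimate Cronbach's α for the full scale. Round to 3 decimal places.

α = 0.592

Σσᵢ² = 1.17 + 0.85 + 2.43 + 1.08 + 2.59 + 0.88 = 9.00
Sum of the distinct covariances = 4.38
σ²_T = 9.00 + 2 × 4.38 = 17.76
α = (k/(k−1))·(1 − Σσᵢ²/σ²_T) = (6/5)·(1 − 9.00/17.76) = 0.592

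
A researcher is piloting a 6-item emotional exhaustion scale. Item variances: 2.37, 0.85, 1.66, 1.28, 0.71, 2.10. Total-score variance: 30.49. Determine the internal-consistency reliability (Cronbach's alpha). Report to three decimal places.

Σσᵢ² = 2.37 + 0.85 + 1.66 + 1.28 + 0.71 + 2.10 = 8.97
α = (k/(k−1))·(1 − Σσᵢ²/σ²_T) = (6/5)·(1 − 8.97/30.49) = 0.847

Cronbach's alpha = 0.847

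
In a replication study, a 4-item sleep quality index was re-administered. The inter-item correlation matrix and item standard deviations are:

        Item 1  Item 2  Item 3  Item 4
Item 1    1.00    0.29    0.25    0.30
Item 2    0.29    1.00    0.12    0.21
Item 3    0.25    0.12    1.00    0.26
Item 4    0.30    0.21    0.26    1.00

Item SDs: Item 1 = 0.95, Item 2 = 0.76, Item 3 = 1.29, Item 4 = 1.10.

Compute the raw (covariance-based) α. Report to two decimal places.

α = 0.54

Σσ²ᵢ = 0.95² + 0.76² + 1.29² + 1.10² = 4.3542
Covariances σ_ij = r_ij · s_i · s_j:
  σ(Item 1,Item 2) = 0.29 × 0.95 × 0.76 = 0.2094
  σ(Item 1,Item 3) = 0.25 × 0.95 × 1.29 = 0.3064
  σ(Item 1,Item 4) = 0.30 × 0.95 × 1.10 = 0.3135
  σ(Item 2,Item 3) = 0.12 × 0.76 × 1.29 = 0.1176
  σ(Item 2,Item 4) = 0.21 × 0.76 × 1.10 = 0.1756
  σ(Item 3,Item 4) = 0.26 × 1.29 × 1.10 = 0.3689
σ²_T = Σσ²ᵢ + 2·Σσ_ij = 4.3542 + 2 × 1.4914 = 7.3370
α = (4/3)·(1 − 4.3542/7.3370) = 0.54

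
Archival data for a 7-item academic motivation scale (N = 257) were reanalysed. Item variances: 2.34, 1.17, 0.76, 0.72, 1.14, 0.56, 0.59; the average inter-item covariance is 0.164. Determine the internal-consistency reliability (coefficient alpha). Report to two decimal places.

Σσ²ᵢ = 2.34 + 1.17 + 0.76 + 0.72 + 1.14 + 0.56 + 0.59 = 7.28
Sum of the 21 distinct covariances = 21 × 0.164 = 3.444
total variance = Σσ²ᵢ + 2·Σcov = 7.28 + 2 × 3.444 = 14.168
α = (7/6)·(1 − 7.28/14.168) = 0.57

coefficient alpha = 0.57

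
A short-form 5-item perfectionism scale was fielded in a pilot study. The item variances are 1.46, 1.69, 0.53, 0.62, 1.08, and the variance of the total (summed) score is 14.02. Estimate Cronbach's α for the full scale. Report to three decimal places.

α = 0.770

sum of item variances = 1.46 + 1.69 + 0.53 + 0.62 + 1.08 = 5.38
α = (k/(k−1))·(1 − sum of item variances/Var(T)) = (5/4)·(1 − 5.38/14.02) = 0.770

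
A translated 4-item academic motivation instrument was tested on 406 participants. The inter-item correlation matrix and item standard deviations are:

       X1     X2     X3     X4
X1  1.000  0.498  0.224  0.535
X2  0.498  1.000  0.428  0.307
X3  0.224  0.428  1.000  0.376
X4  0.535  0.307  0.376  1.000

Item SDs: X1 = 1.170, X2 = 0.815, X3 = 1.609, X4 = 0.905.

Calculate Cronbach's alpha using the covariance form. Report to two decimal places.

α = 0.68

Σσ²ᵢ = 1.170² + 0.815² + 1.609² + 0.905² = 5.4410
Covariances σ_ij = r_ij · s_i · s_j:
  σ(X1,X2) = 0.498 × 1.170 × 0.815 = 0.4749
  σ(X1,X3) = 0.224 × 1.170 × 1.609 = 0.4217
  σ(X1,X4) = 0.535 × 1.170 × 0.905 = 0.5665
  σ(X2,X3) = 0.428 × 0.815 × 1.609 = 0.5613
  σ(X2,X4) = 0.307 × 0.815 × 0.905 = 0.2264
  σ(X3,X4) = 0.376 × 1.609 × 0.905 = 0.5475
σ²_T = Σσ²ᵢ + 2·Σσ_ij = 5.4410 + 2 × 2.7983 = 11.0376
α = (4/3)·(1 − 5.4410/11.0376) = 0.68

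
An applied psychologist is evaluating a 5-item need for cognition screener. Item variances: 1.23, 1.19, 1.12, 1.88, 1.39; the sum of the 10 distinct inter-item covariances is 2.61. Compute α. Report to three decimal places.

Σσᵢ² = 1.23 + 1.19 + 1.12 + 1.88 + 1.39 = 6.81
Sum of distinct covariances = 2.61
σ²_total = Σσᵢ² + 2·Σcov = 6.81 + 2 × 2.61 = 12.03
α = (5/4)·(1 − 6.81/12.03) = 0.542

α = 0.542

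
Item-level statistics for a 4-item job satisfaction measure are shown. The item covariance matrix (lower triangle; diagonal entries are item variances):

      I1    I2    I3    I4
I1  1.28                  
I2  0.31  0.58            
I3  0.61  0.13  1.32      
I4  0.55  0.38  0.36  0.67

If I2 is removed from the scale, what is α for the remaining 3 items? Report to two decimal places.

Remaining items: I1, I3, I4 (k = 3).
sum of item variances = 1.28 + 1.32 + 0.67 = 3.27
σ²_total = 3.27 + 2 × 1.52 = 6.31
α (item deleted) = (3/2)·(1 − 3.27/6.31) = 0.72

α = 0.72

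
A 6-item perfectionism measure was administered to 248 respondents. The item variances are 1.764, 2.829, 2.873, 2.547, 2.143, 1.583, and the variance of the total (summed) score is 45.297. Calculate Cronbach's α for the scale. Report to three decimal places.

ΣVar(i) = 1.764 + 2.829 + 2.873 + 2.547 + 2.143 + 1.583 = 13.739
α = (k/(k−1))·(1 − ΣVar(i)/Var(T)) = (6/5)·(1 − 13.739/45.297) = 0.836

α = 0.836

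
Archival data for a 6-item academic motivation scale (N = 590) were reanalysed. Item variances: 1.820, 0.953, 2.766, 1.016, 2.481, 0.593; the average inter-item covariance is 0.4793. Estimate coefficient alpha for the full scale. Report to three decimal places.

ΣVar(i) = 1.820 + 0.953 + 2.766 + 1.016 + 2.481 + 0.593 = 9.629
Sum of the 15 distinct covariances = 15 × 0.4793 = 7.1895
Var(T) = ΣVar(i) + 2·Σcov = 9.629 + 2 × 7.1895 = 24.0080
α = (6/5)·(1 − 9.629/24.0080) = 0.719

coefficient alpha = 0.719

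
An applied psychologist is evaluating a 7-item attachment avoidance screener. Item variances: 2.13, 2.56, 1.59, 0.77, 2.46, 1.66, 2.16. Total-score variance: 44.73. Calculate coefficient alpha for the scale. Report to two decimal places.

Σσᵢ² = 2.13 + 2.56 + 1.59 + 0.77 + 2.46 + 1.66 + 2.16 = 13.33
α = (k/(k−1))·(1 − Σσᵢ²/σ²_T) = (7/6)·(1 − 13.33/44.73) = 0.82

coefficient alpha = 0.82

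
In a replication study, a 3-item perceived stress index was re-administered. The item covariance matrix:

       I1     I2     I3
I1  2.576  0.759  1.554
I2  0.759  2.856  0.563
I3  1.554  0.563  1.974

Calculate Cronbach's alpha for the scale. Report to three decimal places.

α = 0.656

sum of item variances = 2.576 + 2.856 + 1.974 = 7.406
Sum of off-diagonal covariances = 2.876
σ²_total = 7.406 + 2 × 2.876 = 13.158
α = (k/(k−1))·(1 − sum of item variances/σ²_total) = (3/2)·(1 − 7.406/13.158) = 0.656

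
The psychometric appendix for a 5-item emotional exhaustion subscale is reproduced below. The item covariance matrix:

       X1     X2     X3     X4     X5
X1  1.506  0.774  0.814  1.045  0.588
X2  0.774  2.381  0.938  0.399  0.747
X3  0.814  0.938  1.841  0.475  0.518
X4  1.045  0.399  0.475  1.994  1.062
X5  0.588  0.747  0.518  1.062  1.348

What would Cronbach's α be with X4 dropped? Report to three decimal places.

Remaining items: X1, X2, X3, X5 (k = 4).
Σσᵢ² = 1.506 + 2.381 + 1.841 + 1.348 = 7.076
σ²_T = 7.076 + 2 × 4.379 = 15.834
α (item deleted) = (4/3)·(1 − 7.076/15.834) = 0.737

α = 0.737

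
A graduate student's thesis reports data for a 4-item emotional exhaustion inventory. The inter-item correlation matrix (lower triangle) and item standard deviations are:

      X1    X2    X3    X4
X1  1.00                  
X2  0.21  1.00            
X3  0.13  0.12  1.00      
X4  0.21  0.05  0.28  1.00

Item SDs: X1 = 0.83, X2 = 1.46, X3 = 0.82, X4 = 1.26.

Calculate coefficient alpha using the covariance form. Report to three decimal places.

coefficient alpha = 0.400

Σσ²ᵢ = 0.83² + 1.46² + 0.82² + 1.26² = 5.0805
Covariances σ_ij = r_ij · s_i · s_j:
  σ(X1,X2) = 0.21 × 0.83 × 1.46 = 0.2545
  σ(X1,X3) = 0.13 × 0.83 × 0.82 = 0.0885
  σ(X1,X4) = 0.21 × 0.83 × 1.26 = 0.2196
  σ(X2,X3) = 0.12 × 1.46 × 0.82 = 0.1437
  σ(X2,X4) = 0.05 × 1.46 × 1.26 = 0.0920
  σ(X3,X4) = 0.28 × 0.82 × 1.26 = 0.2893
σ²_T = Σσ²ᵢ + 2·Σσ_ij = 5.0805 + 2 × 1.0876 = 7.2557
α = (4/3)·(1 − 5.0805/7.2557) = 0.400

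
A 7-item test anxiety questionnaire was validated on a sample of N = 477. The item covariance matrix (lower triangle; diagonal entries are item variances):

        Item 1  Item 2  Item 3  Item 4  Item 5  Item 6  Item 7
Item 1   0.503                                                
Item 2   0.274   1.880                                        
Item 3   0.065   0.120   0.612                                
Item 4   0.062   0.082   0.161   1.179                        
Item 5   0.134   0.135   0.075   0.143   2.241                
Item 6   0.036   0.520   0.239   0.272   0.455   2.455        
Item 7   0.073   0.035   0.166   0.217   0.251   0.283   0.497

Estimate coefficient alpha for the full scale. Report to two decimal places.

sum of item variances = 0.503 + 1.880 + 0.612 + 1.179 + 2.241 + 2.455 + 0.497 = 9.367
Sum of off-diagonal covariances = 3.798
Var(T) = 9.367 + 2 × 3.798 = 16.963
α = (k/(k−1))·(1 − sum of item variances/Var(T)) = (7/6)·(1 − 9.367/16.963) = 0.52

coefficient alpha = 0.52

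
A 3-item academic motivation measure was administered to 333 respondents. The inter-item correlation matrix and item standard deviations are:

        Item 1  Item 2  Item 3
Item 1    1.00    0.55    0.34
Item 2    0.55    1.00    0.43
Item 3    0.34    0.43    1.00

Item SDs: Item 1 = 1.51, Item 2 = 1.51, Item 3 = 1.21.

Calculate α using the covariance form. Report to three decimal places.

α = 0.704

Σσ²ᵢ = 1.51² + 1.51² + 1.21² = 6.0243
Covariances σ_ij = r_ij · s_i · s_j:
  σ(Item 1,Item 2) = 0.55 × 1.51 × 1.51 = 1.2541
  σ(Item 1,Item 3) = 0.34 × 1.51 × 1.21 = 0.6212
  σ(Item 2,Item 3) = 0.43 × 1.51 × 1.21 = 0.7857
σ²_T = Σσ²ᵢ + 2·Σσ_ij = 6.0243 + 2 × 2.6610 = 11.3463
α = (3/2)·(1 − 6.0243/11.3463) = 0.704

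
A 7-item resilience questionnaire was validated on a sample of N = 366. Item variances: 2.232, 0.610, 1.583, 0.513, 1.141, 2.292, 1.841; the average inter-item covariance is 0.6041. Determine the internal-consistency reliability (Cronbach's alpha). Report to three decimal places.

Σσ²ᵢ = 2.232 + 0.610 + 1.583 + 0.513 + 1.141 + 2.292 + 1.841 = 10.212
Sum of the 21 distinct covariances = 21 × 0.6041 = 12.6861
σ²_total = Σσ²ᵢ + 2·Σcov = 10.212 + 2 × 12.6861 = 35.5842
α = (7/6)·(1 − 10.212/35.5842) = 0.832

Cronbach's alpha = 0.832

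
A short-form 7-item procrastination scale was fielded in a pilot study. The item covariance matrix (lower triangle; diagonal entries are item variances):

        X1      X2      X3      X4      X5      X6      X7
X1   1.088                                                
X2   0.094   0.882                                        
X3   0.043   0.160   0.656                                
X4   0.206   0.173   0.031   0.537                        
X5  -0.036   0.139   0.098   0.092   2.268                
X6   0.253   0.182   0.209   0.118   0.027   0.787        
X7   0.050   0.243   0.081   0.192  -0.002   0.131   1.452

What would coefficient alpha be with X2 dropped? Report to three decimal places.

Remaining items: X1, X3, X4, X5, X6, X7 (k = 6).
Σσᵢ² = 1.088 + 0.656 + 0.537 + 2.268 + 0.787 + 1.452 = 6.788
Var(T) = 6.788 + 2 × 1.493 = 9.774
α (item deleted) = (6/5)·(1 − 6.788/9.774) = 0.367

coefficient alpha = 0.367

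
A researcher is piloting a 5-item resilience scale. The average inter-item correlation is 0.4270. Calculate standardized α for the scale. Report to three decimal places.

standardized α = 0.788

Standardized α = k·r̄ / (1 + (k−1)·r̄) = 5 × 0.4270 / (1 + 4 × 0.4270)
  = 2.1350 / 2.7080 = 0.788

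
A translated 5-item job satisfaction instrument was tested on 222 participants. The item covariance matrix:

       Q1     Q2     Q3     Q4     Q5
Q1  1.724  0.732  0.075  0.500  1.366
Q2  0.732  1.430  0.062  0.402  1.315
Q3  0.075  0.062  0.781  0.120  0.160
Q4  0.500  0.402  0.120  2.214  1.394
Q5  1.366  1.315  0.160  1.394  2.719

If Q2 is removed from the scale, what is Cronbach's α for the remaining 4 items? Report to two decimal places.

Remaining items: Q1, Q3, Q4, Q5 (k = 4).
Σσᵢ² = 1.724 + 0.781 + 2.214 + 2.719 = 7.438
σ²_total = 7.438 + 2 × 3.615 = 14.668
α (item deleted) = (4/3)·(1 − 7.438/14.668) = 0.66

Cronbach's α = 0.66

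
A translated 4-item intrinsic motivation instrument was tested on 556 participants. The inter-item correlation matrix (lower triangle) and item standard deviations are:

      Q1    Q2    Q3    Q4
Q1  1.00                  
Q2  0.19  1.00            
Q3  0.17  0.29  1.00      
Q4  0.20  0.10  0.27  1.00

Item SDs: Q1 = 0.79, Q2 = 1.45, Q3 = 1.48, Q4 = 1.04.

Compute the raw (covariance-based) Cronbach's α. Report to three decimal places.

Σσ²ᵢ = 0.79² + 1.45² + 1.48² + 1.04² = 5.9986
Covariances σ_ij = r_ij · s_i · s_j:
  σ(Q1,Q2) = 0.19 × 0.79 × 1.45 = 0.2176
  σ(Q1,Q3) = 0.17 × 0.79 × 1.48 = 0.1988
  σ(Q1,Q4) = 0.20 × 0.79 × 1.04 = 0.1643
  σ(Q2,Q3) = 0.29 × 1.45 × 1.48 = 0.6223
  σ(Q2,Q4) = 0.10 × 1.45 × 1.04 = 0.1508
  σ(Q3,Q4) = 0.27 × 1.48 × 1.04 = 0.4156
σ²_T = Σσ²ᵢ + 2·Σσ_ij = 5.9986 + 2 × 1.7694 = 9.5374
α = (4/3)·(1 − 5.9986/9.5374) = 0.495

α = 0.495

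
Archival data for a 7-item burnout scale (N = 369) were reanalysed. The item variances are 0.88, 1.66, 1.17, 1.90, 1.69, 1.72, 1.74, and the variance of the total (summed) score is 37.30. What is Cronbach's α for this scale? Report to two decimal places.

α = 0.83

Σσᵢ² = 0.88 + 1.66 + 1.17 + 1.90 + 1.69 + 1.72 + 1.74 = 10.76
α = (k/(k−1))·(1 − Σσᵢ²/σ²_total) = (7/6)·(1 − 10.76/37.30) = 0.83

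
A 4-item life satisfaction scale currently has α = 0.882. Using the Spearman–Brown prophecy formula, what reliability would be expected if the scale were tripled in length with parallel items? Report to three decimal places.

Length factor m = 3
α' = m·α / (1 + (m−1)·α)
   = 3 × 0.882 / (1 + (3 − 1) × 0.882)
   = 2.6460 / 2.7640 = 0.957

predicted reliability = 0.957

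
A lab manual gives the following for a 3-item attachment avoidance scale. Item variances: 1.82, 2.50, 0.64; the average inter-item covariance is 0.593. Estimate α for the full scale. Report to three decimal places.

α = 0.627

Σσ²ᵢ = 1.82 + 2.50 + 0.64 = 4.96
Sum of the 3 distinct covariances = 3 × 0.593 = 1.779
σ²_total = Σσ²ᵢ + 2·Σcov = 4.96 + 2 × 1.779 = 8.518
α = (3/2)·(1 − 4.96/8.518) = 0.627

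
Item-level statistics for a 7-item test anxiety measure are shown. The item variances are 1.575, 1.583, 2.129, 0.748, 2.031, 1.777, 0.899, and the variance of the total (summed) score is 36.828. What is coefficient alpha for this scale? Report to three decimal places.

Σσ²ᵢ = 1.575 + 1.583 + 2.129 + 0.748 + 2.031 + 1.777 + 0.899 = 10.742
α = (k/(k−1))·(1 − Σσ²ᵢ/σ²_total) = (7/6)·(1 − 10.742/36.828) = 0.826

coefficient alpha = 0.826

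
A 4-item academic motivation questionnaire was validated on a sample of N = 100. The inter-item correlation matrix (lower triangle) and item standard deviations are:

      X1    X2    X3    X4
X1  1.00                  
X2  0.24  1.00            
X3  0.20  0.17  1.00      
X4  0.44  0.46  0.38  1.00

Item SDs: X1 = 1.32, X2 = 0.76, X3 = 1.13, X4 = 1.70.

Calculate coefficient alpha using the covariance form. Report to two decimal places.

Σσ²ᵢ = 1.32² + 0.76² + 1.13² + 1.70² = 6.4869
Covariances σ_ij = r_ij · s_i · s_j:
  σ(X1,X2) = 0.24 × 1.32 × 0.76 = 0.2408
  σ(X1,X3) = 0.20 × 1.32 × 1.13 = 0.2983
  σ(X1,X4) = 0.44 × 1.32 × 1.70 = 0.9874
  σ(X2,X3) = 0.17 × 0.76 × 1.13 = 0.1460
  σ(X2,X4) = 0.46 × 0.76 × 1.70 = 0.5943
  σ(X3,X4) = 0.38 × 1.13 × 1.70 = 0.7300
σ²_T = Σσ²ᵢ + 2·Σσ_ij = 6.4869 + 2 × 2.9968 = 12.4805
α = (4/3)·(1 − 6.4869/12.4805) = 0.64

coefficient alpha = 0.64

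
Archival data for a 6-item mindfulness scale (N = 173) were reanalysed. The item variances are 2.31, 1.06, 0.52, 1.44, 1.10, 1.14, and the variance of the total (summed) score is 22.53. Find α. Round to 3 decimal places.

α = 0.797

ΣVar(i) = 2.31 + 1.06 + 0.52 + 1.44 + 1.10 + 1.14 = 7.57
α = (k/(k−1))·(1 − ΣVar(i)/σ²_total) = (6/5)·(1 − 7.57/22.53) = 0.797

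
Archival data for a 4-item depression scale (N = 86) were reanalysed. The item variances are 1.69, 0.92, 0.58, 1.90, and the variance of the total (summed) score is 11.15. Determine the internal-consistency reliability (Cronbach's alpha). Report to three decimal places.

Σσᵢ² = 1.69 + 0.92 + 0.58 + 1.90 = 5.09
α = (k/(k−1))·(1 − Σσᵢ²/Var(T)) = (4/3)·(1 − 5.09/11.15) = 0.725

Cronbach's alpha = 0.725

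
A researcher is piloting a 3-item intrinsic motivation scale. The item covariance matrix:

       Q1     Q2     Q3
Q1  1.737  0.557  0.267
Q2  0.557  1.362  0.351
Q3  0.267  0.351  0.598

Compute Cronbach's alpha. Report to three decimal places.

α = 0.583

sum of item variances = 1.737 + 1.362 + 0.598 = 3.697
Sum of off-diagonal covariances = 1.175
Var(T) = 3.697 + 2 × 1.175 = 6.047
α = (k/(k−1))·(1 − sum of item variances/Var(T)) = (3/2)·(1 − 3.697/6.047) = 0.583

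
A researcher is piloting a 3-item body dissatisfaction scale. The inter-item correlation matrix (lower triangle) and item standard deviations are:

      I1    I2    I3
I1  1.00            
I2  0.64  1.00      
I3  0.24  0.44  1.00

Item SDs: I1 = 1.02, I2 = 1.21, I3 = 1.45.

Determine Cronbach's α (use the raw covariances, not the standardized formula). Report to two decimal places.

Cronbach's α = 0.68

Σσ²ᵢ = 1.02² + 1.21² + 1.45² = 4.6070
Covariances σ_ij = r_ij · s_i · s_j:
  σ(I1,I2) = 0.64 × 1.02 × 1.21 = 0.7899
  σ(I1,I3) = 0.24 × 1.02 × 1.45 = 0.3550
  σ(I2,I3) = 0.44 × 1.21 × 1.45 = 0.7720
σ²_T = Σσ²ᵢ + 2·Σσ_ij = 4.6070 + 2 × 1.9169 = 8.4408
α = (3/2)·(1 − 4.6070/8.4408) = 0.68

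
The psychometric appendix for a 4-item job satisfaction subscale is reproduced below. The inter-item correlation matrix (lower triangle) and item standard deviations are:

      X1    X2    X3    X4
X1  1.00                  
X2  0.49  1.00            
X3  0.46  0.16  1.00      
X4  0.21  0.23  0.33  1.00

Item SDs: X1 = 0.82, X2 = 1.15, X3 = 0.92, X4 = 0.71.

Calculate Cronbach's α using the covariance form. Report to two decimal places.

Cronbach's α = 0.63

Σσ²ᵢ = 0.82² + 1.15² + 0.92² + 0.71² = 3.3454
Covariances σ_ij = r_ij · s_i · s_j:
  σ(X1,X2) = 0.49 × 0.82 × 1.15 = 0.4621
  σ(X1,X3) = 0.46 × 0.82 × 0.92 = 0.3470
  σ(X1,X4) = 0.21 × 0.82 × 0.71 = 0.1223
  σ(X2,X3) = 0.16 × 1.15 × 0.92 = 0.1693
  σ(X2,X4) = 0.23 × 1.15 × 0.71 = 0.1878
  σ(X3,X4) = 0.33 × 0.92 × 0.71 = 0.2156
σ²_T = Σσ²ᵢ + 2·Σσ_ij = 3.3454 + 2 × 1.5041 = 6.3536
α = (4/3)·(1 − 3.3454/6.3536) = 0.63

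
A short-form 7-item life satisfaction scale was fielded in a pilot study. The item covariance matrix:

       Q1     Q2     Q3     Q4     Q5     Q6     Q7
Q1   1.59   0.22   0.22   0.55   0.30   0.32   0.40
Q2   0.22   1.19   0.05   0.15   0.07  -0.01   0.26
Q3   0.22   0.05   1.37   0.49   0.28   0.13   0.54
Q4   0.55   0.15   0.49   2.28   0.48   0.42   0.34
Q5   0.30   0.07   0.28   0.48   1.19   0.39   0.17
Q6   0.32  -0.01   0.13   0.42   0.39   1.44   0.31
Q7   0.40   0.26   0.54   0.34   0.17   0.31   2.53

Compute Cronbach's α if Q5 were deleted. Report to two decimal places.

α = 0.55

Remaining items: Q1, Q2, Q3, Q4, Q6, Q7 (k = 6).
Σσ²ᵢ = 1.59 + 1.19 + 1.37 + 2.28 + 1.44 + 2.53 = 10.40
σ²_total = 10.40 + 2 × 4.39 = 19.18
α (item deleted) = (6/5)·(1 − 10.40/19.18) = 0.55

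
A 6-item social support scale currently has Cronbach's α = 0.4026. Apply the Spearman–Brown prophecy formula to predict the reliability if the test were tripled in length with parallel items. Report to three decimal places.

Length factor m = 3
α' = m·α / (1 + (m−1)·α)
   = 3 × 0.4026 / (1 + (3 − 1) × 0.4026)
   = 1.2078 / 1.8052 = 0.669

predicted reliability = 0.669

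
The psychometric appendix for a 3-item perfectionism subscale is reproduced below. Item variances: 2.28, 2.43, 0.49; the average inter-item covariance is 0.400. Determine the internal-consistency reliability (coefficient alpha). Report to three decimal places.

coefficient alpha = 0.474

sum of item variances = 2.28 + 2.43 + 0.49 = 5.20
Sum of the 3 distinct covariances = 3 × 0.400 = 1.200
σ²_total = sum of item variances + 2·Σcov = 5.20 + 2 × 1.200 = 7.600
α = (3/2)·(1 − 5.20/7.600) = 0.474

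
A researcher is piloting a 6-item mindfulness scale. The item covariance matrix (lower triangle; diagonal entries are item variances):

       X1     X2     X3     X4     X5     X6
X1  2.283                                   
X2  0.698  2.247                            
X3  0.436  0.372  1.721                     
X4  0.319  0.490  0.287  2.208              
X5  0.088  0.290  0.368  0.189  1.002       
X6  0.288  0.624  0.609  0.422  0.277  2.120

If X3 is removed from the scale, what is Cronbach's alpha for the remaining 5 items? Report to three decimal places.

Remaining items: X1, X2, X4, X5, X6 (k = 5).
Σσ²ᵢ = 2.283 + 2.247 + 2.208 + 1.002 + 2.120 = 9.860
σ²_total = 9.860 + 2 × 3.685 = 17.230
α (item deleted) = (5/4)·(1 − 9.860/17.230) = 0.535

α = 0.535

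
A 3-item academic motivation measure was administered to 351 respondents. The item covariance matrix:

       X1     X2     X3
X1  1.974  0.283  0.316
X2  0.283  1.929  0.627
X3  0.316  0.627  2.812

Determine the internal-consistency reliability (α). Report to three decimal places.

Σσ²ᵢ = 1.974 + 1.929 + 2.812 = 6.715
Sum of off-diagonal covariances = 1.226
total variance = 6.715 + 2 × 1.226 = 9.167
α = (k/(k−1))·(1 − Σσ²ᵢ/total variance) = (3/2)·(1 − 6.715/9.167) = 0.401

α = 0.401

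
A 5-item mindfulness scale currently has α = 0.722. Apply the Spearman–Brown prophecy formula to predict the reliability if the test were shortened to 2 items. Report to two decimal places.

predicted reliability = 0.51

Length factor m = 2/5 = 0.4000
α' = m·α / (1 − (1−m)·α)
   = 2/5 × 0.722 / (1 − (1 − 2/5) × 0.722)
   = 0.2888 / 0.5668 = 0.51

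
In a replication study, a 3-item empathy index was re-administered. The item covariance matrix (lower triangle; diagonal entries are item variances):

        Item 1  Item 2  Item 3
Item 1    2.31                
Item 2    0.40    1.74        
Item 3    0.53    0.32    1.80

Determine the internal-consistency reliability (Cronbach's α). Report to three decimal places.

Σσ²ᵢ = 2.31 + 1.74 + 1.80 = 5.85
Sum of the distinct covariances = 1.25
total variance = 5.85 + 2 × 1.25 = 8.35
α = (k/(k−1))·(1 − Σσ²ᵢ/total variance) = (3/2)·(1 − 5.85/8.35) = 0.449

α = 0.449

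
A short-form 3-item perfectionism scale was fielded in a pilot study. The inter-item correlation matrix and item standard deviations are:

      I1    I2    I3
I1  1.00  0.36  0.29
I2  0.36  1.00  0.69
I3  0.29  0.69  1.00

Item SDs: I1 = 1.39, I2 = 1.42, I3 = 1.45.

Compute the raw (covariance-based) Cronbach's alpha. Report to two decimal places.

Cronbach's alpha = 0.71

Σσ²ᵢ = 1.39² + 1.42² + 1.45² = 6.0510
Covariances σ_ij = r_ij · s_i · s_j:
  σ(I1,I2) = 0.36 × 1.39 × 1.42 = 0.7106
  σ(I1,I3) = 0.29 × 1.39 × 1.45 = 0.5845
  σ(I2,I3) = 0.69 × 1.42 × 1.45 = 1.4207
σ²_T = Σσ²ᵢ + 2·Σσ_ij = 6.0510 + 2 × 2.7158 = 11.4826
α = (3/2)·(1 − 6.0510/11.4826) = 0.71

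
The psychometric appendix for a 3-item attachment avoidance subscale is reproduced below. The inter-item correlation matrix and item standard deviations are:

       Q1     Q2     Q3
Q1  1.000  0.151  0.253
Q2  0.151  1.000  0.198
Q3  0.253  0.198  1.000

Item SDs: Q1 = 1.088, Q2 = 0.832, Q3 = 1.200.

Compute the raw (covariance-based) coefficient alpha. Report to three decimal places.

α = 0.429

Σσ²ᵢ = 1.088² + 0.832² + 1.200² = 3.3160
Covariances σ_ij = r_ij · s_i · s_j:
  σ(Q1,Q2) = 0.151 × 1.088 × 0.832 = 0.1367
  σ(Q1,Q3) = 0.253 × 1.088 × 1.200 = 0.3303
  σ(Q2,Q3) = 0.198 × 0.832 × 1.200 = 0.1977
σ²_T = Σσ²ᵢ + 2·Σσ_ij = 3.3160 + 2 × 0.6647 = 4.6454
α = (3/2)·(1 − 3.3160/4.6454) = 0.429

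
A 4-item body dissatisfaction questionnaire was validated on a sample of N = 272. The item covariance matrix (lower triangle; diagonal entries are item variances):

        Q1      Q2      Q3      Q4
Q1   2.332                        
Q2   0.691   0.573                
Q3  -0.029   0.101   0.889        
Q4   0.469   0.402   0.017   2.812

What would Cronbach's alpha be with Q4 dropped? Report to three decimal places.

Cronbach's alpha = 0.430

Remaining items: Q1, Q2, Q3 (k = 3).
Σσᵢ² = 2.332 + 0.573 + 0.889 = 3.794
total variance = 3.794 + 2 × 0.763 = 5.320
α (item deleted) = (3/2)·(1 − 3.794/5.320) = 0.430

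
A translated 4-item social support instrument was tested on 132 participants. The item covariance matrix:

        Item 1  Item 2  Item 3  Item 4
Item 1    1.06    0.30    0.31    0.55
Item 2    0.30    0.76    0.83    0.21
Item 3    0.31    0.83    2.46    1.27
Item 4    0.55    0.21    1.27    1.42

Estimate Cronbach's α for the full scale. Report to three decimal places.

Cronbach's α = 0.732

sum of item variances = 1.06 + 0.76 + 2.46 + 1.42 = 5.70
Sum of the distinct covariances = 3.47
σ²_total = 5.70 + 2 × 3.47 = 12.64
α = (k/(k−1))·(1 − sum of item variances/σ²_total) = (4/3)·(1 − 5.70/12.64) = 0.732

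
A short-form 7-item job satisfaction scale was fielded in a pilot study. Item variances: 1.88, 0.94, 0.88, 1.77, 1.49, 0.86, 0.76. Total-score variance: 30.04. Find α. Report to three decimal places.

α = 0.833

sum of item variances = 1.88 + 0.94 + 0.88 + 1.77 + 1.49 + 0.86 + 0.76 = 8.58
α = (k/(k−1))·(1 − sum of item variances/Var(T)) = (7/6)·(1 − 8.58/30.04) = 0.833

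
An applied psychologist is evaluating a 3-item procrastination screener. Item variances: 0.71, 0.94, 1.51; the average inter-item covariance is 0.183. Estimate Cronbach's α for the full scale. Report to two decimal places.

Σσᵢ² = 0.71 + 0.94 + 1.51 = 3.16
Sum of the 3 distinct covariances = 3 × 0.183 = 0.549
σ²_T = Σσᵢ² + 2·Σcov = 3.16 + 2 × 0.549 = 4.258
α = (3/2)·(1 − 3.16/4.258) = 0.39

α = 0.39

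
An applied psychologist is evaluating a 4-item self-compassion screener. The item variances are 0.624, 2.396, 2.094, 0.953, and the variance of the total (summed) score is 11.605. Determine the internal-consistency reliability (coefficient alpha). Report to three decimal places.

coefficient alpha = 0.636

Σσ²ᵢ = 0.624 + 2.396 + 2.094 + 0.953 = 6.067
α = (k/(k−1))·(1 − Σσ²ᵢ/Var(T)) = (4/3)·(1 − 6.067/11.605) = 0.636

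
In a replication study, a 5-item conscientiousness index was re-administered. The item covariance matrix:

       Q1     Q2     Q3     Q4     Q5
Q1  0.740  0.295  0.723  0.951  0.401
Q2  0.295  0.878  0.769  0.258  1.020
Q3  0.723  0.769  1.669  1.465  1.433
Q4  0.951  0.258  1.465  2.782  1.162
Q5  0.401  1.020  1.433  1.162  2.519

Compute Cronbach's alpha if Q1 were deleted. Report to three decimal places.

Cronbach's alpha = 0.812

Remaining items: Q2, Q3, Q4, Q5 (k = 4).
Σσᵢ² = 0.878 + 1.669 + 2.782 + 2.519 = 7.848
Var(T) = 7.848 + 2 × 6.107 = 20.062
α (item deleted) = (4/3)·(1 − 7.848/20.062) = 0.812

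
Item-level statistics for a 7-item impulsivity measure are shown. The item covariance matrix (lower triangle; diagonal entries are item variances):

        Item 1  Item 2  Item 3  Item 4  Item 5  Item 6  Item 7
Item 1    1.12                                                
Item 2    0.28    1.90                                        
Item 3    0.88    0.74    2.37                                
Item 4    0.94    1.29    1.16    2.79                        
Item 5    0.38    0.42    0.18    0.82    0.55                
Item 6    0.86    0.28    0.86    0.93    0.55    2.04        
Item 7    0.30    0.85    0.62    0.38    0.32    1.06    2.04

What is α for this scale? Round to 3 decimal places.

α = 0.802

sum of item variances = 1.12 + 1.90 + 2.37 + 2.79 + 0.55 + 2.04 + 2.04 = 12.81
Sum of the distinct covariances = 14.10
Var(T) = 12.81 + 2 × 14.10 = 41.01
α = (k/(k−1))·(1 − sum of item variances/Var(T)) = (7/6)·(1 − 12.81/41.01) = 0.802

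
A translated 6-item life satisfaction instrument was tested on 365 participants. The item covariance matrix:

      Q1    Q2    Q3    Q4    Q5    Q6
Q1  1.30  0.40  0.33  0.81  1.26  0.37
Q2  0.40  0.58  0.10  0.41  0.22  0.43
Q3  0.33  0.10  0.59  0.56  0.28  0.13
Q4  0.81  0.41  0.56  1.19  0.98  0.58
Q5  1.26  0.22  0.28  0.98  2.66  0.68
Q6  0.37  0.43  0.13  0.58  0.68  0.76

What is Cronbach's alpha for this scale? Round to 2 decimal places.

ΣVar(i) = 1.30 + 0.58 + 0.59 + 1.19 + 2.66 + 0.76 = 7.08
Sum of off-diagonal covariances = 7.54
Var(T) = 7.08 + 2 × 7.54 = 22.16
α = (k/(k−1))·(1 − ΣVar(i)/Var(T)) = (6/5)·(1 − 7.08/22.16) = 0.82

Cronbach's alpha = 0.82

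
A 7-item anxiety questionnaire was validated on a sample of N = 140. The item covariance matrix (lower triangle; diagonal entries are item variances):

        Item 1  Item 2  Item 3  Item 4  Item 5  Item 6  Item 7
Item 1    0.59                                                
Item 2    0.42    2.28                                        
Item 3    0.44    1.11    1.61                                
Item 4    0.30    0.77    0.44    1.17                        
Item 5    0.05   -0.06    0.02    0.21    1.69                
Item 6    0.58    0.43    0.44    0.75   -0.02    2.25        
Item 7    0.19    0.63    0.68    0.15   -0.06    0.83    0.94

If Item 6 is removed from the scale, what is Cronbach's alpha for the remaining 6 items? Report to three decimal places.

α = 0.673

Remaining items: Item 1, Item 2, Item 3, Item 4, Item 5, Item 7 (k = 6).
Σσᵢ² = 0.59 + 2.28 + 1.61 + 1.17 + 1.69 + 0.94 = 8.28
σ²_T = 8.28 + 2 × 5.29 = 18.86
α (item deleted) = (6/5)·(1 − 8.28/18.86) = 0.673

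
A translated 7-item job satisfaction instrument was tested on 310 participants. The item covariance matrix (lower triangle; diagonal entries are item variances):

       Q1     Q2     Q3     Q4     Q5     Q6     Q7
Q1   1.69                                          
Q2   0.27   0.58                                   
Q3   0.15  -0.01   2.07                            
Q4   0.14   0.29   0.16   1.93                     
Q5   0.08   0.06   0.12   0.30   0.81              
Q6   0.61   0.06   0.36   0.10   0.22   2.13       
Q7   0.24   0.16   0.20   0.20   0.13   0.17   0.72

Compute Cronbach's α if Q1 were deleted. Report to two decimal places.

Cronbach's α = 0.46

Remaining items: Q2, Q3, Q4, Q5, Q6, Q7 (k = 6).
Σσᵢ² = 0.58 + 2.07 + 1.93 + 0.81 + 2.13 + 0.72 = 8.24
σ²_total = 8.24 + 2 × 2.52 = 13.28
α (item deleted) = (6/5)·(1 − 8.24/13.28) = 0.46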